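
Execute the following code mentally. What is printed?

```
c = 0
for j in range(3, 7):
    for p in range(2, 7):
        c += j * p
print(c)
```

j=3,p=2: c = 0+6 = 6
j=3,p=3: c = 6+9 = 15
j=3,p=4: c = 15+12 = 27
j=3,p=5: c = 27+15 = 42
j=3,p=6: c = 42+18 = 60
j=4,p=2: c = 60+8 = 68
j=4,p=3: c = 68+12 = 80
j=4,p=4: c = 80+16 = 96
j=4,p=5: c = 96+20 = 116
j=4,p=6: c = 116+24 = 140
j=5,p=2: c = 140+10 = 150
j=5,p=3: c = 150+15 = 165
j=5,p=4: c = 165+20 = 185
j=5,p=5: c = 185+25 = 210
j=5,p=6: c = 210+30 = 240
j=6,p=2: c = 240+12 = 252
j=6,p=3: c = 252+18 = 270
j=6,p=4: c = 270+24 = 294
j=6,p=5: c = 294+30 = 324
j=6,p=6: c = 324+36 = 360

360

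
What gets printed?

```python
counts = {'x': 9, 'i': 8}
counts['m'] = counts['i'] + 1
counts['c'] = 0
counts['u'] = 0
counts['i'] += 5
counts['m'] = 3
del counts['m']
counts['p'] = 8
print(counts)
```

counts['m'] = counts['i']+1 = 9 → {'x': 9, 'i': 8, 'm': 9}
counts['c'] = 0 → {'x': 9, 'i': 8, 'm': 9, 'c': 0}
counts['u'] = 0 → {'x': 9, 'i': 8, 'm': 9, 'c': 0, 'u': 0}
counts['i'] = 8+5 = 13 → {'x': 9, 'i': 13, 'm': 9, 'c': 0, 'u': 0}
counts['m'] = 3 → {'x': 9, 'i': 13, 'm': 3, 'c': 0, 'u': 0}
del 'm' → {'x': 9, 'i': 13, 'c': 0, 'u': 0}
counts['p'] = 8 → {'x': 9, 'i': 13, 'c': 0, 'u': 0, 'p': 8}

{'x': 9, 'i': 13, 'c': 0, 'u': 0, 'p': 8}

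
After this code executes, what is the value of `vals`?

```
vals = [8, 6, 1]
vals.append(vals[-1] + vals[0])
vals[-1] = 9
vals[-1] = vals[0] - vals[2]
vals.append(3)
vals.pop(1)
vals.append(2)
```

[8, 1, 7, 3, 2]

append vals[-1]+vals[0] = 1+8 = 9 → [8, 6, 1, 9]
vals[-1] = 9 → [8, 6, 1, 9]
vals[-1] = vals[0]-vals[2] = 8-1 = 7 → [8, 6, 1, 7]
append 3 → [8, 6, 1, 7, 3]
pop(1) removes 6 → [8, 1, 7, 3]
append 2 → [8, 1, 7, 3, 2]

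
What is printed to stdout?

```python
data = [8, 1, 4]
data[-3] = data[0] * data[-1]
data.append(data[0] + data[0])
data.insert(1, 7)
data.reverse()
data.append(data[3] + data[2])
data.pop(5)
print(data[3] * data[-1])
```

224

data[-3] = data[0]*data[-1] = 8*4 = 32 → [32, 1, 4]
append data[0]+data[0] = 32+32 = 64 → [32, 1, 4, 64]
insert 7 at 1 → [32, 7, 1, 4, 64]
reverse → [64, 4, 1, 7, 32]
append data[3]+data[2] = 7+1 = 8 → [64, 4, 1, 7, 32, 8]
pop(5) removes 8 → [64, 4, 1, 7, 32]
data[3]*data[-1] = 7*32 = 224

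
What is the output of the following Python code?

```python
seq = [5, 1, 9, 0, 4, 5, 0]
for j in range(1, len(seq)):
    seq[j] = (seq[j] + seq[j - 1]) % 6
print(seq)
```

j=1: seq[1] = (1+5)%6 = 0 → [5, 0, 9, 0, 4, 5, 0]
j=2: seq[2] = (9+0)%6 = 3 → [5, 0, 3, 0, 4, 5, 0]
j=3: seq[3] = (0+3)%6 = 3 → [5, 0, 3, 3, 4, 5, 0]
j=4: seq[4] = (4+3)%6 = 1 → [5, 0, 3, 3, 1, 5, 0]
j=5: seq[5] = (5+1)%6 = 0 → [5, 0, 3, 3, 1, 0, 0]
j=6: seq[6] = (0+0)%6 = 0 → [5, 0, 3, 3, 1, 0, 0]

[5, 0, 3, 3, 1, 0, 0]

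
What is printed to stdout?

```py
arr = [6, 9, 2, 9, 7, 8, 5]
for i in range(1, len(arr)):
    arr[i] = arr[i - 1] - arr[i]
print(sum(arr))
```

i=1: arr[1] = 6-9 = -3 → [6, -3, 2, 9, 7, 8, 5]
i=2: arr[2] = (-3)-2 = -5 → [6, -3, -5, 9, 7, 8, 5]
i=3: arr[3] = (-5)-9 = -14 → [6, -3, -5, -14, 7, 8, 5]
i=4: arr[4] = (-14)-7 = -21 → [6, -3, -5, -14, -21, 8, 5]
i=5: arr[5] = (-21)-8 = -29 → [6, -3, -5, -14, -21, -29, 5]
i=6: arr[6] = (-29)-5 = -34 → [6, -3, -5, -14, -21, -29, -34]
sum = -100

-100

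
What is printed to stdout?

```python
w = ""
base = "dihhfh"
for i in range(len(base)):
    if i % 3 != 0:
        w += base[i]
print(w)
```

i=0: skip
i=1: add 'i' → 'i'
i=2: add 'h' → 'ih'
i=3: skip
i=4: add 'f' → 'ihf'
i=5: add 'h' → 'ihfh'

ihfh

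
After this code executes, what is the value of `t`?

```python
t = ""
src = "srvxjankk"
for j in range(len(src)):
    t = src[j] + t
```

j=0: prepend 's' → 's'
j=1: prepend 'r' → 'rs'
j=2: prepend 'v' → 'vrs'
j=3: prepend 'x' → 'xvrs'
j=4: prepend 'j' → 'jxvrs'
j=5: prepend 'a' → 'ajxvrs'
j=6: prepend 'n' → 'najxvrs'
j=7: prepend 'k' → 'knajxvrs'
j=8: prepend 'k' → 'kknajxvrs'

'kknajxvrs'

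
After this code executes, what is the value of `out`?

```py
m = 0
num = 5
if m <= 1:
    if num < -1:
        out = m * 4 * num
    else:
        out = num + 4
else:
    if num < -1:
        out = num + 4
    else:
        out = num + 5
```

m=0, num=5
m <= 1 is True; num < -1 is False
→ out = num + 4 = 9

9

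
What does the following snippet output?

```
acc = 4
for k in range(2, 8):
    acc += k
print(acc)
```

31

k=2: acc = 4+2 = 6
k=3: acc = 6+3 = 9
k=4: acc = 9+4 = 13
k=5: acc = 13+5 = 18
k=6: acc = 18+6 = 24
k=7: acc = 24+7 = 31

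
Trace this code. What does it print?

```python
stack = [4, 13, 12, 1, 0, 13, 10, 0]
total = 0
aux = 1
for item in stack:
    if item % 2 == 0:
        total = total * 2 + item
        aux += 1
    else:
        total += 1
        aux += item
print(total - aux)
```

item=4: even, total = 0*2+4 = 4; aux=2
item=13: not even, total = 4+1 = 5; aux=15
item=12: even, total = 5*2+12 = 22; aux=16
item=1: not even, total = 22+1 = 23; aux=17
item=0: even, total = 23*2+0 = 46; aux=18
item=13: not even, total = 46+1 = 47; aux=31
item=10: even, total = 47*2+10 = 104; aux=32
item=0: even, total = 104*2+0 = 208; aux=33
total-aux = 208-33 = 175

175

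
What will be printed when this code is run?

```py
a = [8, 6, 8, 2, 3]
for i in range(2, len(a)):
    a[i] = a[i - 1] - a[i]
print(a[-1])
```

-7

i=2: a[2] = 6-8 = -2 → [8, 6, -2, 2, 3]
i=3: a[3] = (-2)-2 = -4 → [8, 6, -2, -4, 3]
i=4: a[4] = (-4)-3 = -7 → [8, 6, -2, -4, -7]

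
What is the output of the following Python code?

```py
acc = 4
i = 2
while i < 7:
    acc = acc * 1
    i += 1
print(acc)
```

4

i=2: acc = 4*1 = 4
i=3: acc = 4*1 = 4
i=4: acc = 4*1 = 4
i=5: acc = 4*1 = 4
i=6: acc = 4*1 = 4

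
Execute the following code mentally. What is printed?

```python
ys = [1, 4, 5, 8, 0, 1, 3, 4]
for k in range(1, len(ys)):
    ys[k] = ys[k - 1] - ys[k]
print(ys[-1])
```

-24

k=1: ys[1] = 1-4 = -3 → [1, -3, 5, 8, 0, 1, 3, 4]
k=2: ys[2] = (-3)-5 = -8 → [1, -3, -8, 8, 0, 1, 3, 4]
k=3: ys[3] = (-8)-8 = -16 → [1, -3, -8, -16, 0, 1, 3, 4]
k=4: ys[4] = (-16)-0 = -16 → [1, -3, -8, -16, -16, 1, 3, 4]
k=5: ys[5] = (-16)-1 = -17 → [1, -3, -8, -16, -16, -17, 3, 4]
k=6: ys[6] = (-17)-3 = -20 → [1, -3, -8, -16, -16, -17, -20, 4]
k=7: ys[7] = (-20)-4 = -24 → [1, -3, -8, -16, -16, -17, -20, -24]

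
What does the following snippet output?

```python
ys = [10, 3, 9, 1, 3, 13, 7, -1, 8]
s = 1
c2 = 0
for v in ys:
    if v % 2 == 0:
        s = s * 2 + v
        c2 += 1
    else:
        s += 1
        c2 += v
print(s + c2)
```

83

v=10: even, s = 1*2+10 = 12; c2=1
v=3: not even, s = 12+1 = 13; c2=4
v=9: not even, s = 13+1 = 14; c2=13
v=1: not even, s = 14+1 = 15; c2=14
v=3: not even, s = 15+1 = 16; c2=17
v=13: not even, s = 16+1 = 17; c2=30
v=7: not even, s = 17+1 = 18; c2=37
v=-1: not even, s = 18+1 = 19; c2=36
v=8: even, s = 19*2+8 = 46; c2=37
s+c2 = 46+37 = 83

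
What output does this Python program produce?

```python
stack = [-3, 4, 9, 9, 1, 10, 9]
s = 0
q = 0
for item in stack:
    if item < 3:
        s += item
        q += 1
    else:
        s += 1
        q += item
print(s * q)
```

129

item=-3: <3, s = 0+(-3) = -3; q=1
item=4: not <3, s = (-3)+1 = -2; q=5
item=9: not <3, s = (-2)+1 = -1; q=14
item=9: not <3, s = (-1)+1 = 0; q=23
item=1: <3, s = 0+1 = 1; q=24
item=10: not <3, s = 1+1 = 2; q=34
item=9: not <3, s = 2+1 = 3; q=43
s*q = 3*43 = 129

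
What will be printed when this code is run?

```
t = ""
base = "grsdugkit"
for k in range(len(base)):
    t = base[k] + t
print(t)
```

tikgudsrg

k=0: prepend 'g' → 'g'
k=1: prepend 'r' → 'rg'
k=2: prepend 's' → 'srg'
k=3: prepend 'd' → 'dsrg'
k=4: prepend 'u' → 'udsrg'
k=5: prepend 'g' → 'gudsrg'
k=6: prepend 'k' → 'kgudsrg'
k=7: prepend 'i' → 'ikgudsrg'
k=8: prepend 't' → 'tikgudsrg'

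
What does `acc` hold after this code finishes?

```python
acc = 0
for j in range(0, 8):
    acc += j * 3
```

84

j=0: acc = 0+0*3 = 0
j=1: acc = 0+1*3 = 3
j=2: acc = 3+2*3 = 9
j=3: acc = 9+3*3 = 18
j=4: acc = 18+4*3 = 30
j=5: acc = 30+5*3 = 45
j=6: acc = 45+6*3 = 63
j=7: acc = 63+7*3 = 84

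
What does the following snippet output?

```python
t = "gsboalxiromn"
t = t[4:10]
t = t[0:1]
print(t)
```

slice [4:10] → 'alxiro'
slice [0:1] → 'a'

a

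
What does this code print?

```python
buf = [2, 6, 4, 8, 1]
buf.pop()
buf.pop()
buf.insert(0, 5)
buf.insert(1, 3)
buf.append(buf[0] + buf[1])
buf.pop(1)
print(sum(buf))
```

pop() removes 1 → [2, 6, 4, 8]
pop() removes 8 → [2, 6, 4]
insert 5 at 0 → [5, 2, 6, 4]
insert 3 at 1 → [5, 3, 2, 6, 4]
append buf[0]+buf[1] = 5+3 = 8 → [5, 3, 2, 6, 4, 8]
pop(1) removes 3 → [5, 2, 6, 4, 8]
sum = 25

25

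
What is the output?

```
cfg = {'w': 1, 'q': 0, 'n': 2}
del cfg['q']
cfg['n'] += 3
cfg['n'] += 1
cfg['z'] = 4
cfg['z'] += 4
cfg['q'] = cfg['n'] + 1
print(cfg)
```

{'w': 1, 'n': 6, 'z': 8, 'q': 7}

del 'q' → {'w': 1, 'n': 2}
cfg['n'] = 2+3 = 5 → {'w': 1, 'n': 5}
cfg['n'] = 5+1 = 6 → {'w': 1, 'n': 6}
cfg['z'] = 4 → {'w': 1, 'n': 6, 'z': 4}
cfg['z'] = 4+4 = 8 → {'w': 1, 'n': 6, 'z': 8}
cfg['q'] = cfg['n']+1 = 7 → {'w': 1, 'n': 6, 'z': 8, 'q': 7}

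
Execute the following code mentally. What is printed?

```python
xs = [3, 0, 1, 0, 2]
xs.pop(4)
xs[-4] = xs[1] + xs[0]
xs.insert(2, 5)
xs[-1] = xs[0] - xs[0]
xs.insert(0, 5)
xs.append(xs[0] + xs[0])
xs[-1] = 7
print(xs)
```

[5, 3, 0, 5, 1, 0, 7]

pop(4) removes 2 → [3, 0, 1, 0]
xs[-4] = xs[1]+xs[0] = 0+3 = 3 → [3, 0, 1, 0]
insert 5 at 2 → [3, 0, 5, 1, 0]
xs[-1] = xs[0]-xs[0] = 3-3 = 0 → [3, 0, 5, 1, 0]
insert 5 at 0 → [5, 3, 0, 5, 1, 0]
append xs[0]+xs[0] = 5+5 = 10 → [5, 3, 0, 5, 1, 0, 10]
xs[-1] = 7 → [5, 3, 0, 5, 1, 0, 7]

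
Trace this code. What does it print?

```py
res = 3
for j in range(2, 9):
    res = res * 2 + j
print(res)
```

j=2: res = 3*2+2 = 8
j=3: res = 8*2+3 = 19
j=4: res = 19*2+4 = 42
j=5: res = 42*2+5 = 89
j=6: res = 89*2+6 = 184
j=7: res = 184*2+7 = 375
j=8: res = 375*2+8 = 758

758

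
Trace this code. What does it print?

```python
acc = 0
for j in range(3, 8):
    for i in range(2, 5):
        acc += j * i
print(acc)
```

j=3,i=2: acc = 0+6 = 6
j=3,i=3: acc = 6+9 = 15
j=3,i=4: acc = 15+12 = 27
j=4,i=2: acc = 27+8 = 35
j=4,i=3: acc = 35+12 = 47
j=4,i=4: acc = 47+16 = 63
j=5,i=2: acc = 63+10 = 73
j=5,i=3: acc = 73+15 = 88
j=5,i=4: acc = 88+20 = 108
j=6,i=2: acc = 108+12 = 120
j=6,i=3: acc = 120+18 = 138
j=6,i=4: acc = 138+24 = 162
j=7,i=2: acc = 162+14 = 176
j=7,i=3: acc = 176+21 = 197
j=7,i=4: acc = 197+28 = 225

225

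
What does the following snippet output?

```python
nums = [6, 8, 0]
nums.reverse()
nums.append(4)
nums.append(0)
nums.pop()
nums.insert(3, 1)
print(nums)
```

[0, 8, 6, 1, 4]

reverse → [0, 8, 6]
append 4 → [0, 8, 6, 4]
append 0 → [0, 8, 6, 4, 0]
pop() removes 0 → [0, 8, 6, 4]
insert 1 at 3 → [0, 8, 6, 1, 4]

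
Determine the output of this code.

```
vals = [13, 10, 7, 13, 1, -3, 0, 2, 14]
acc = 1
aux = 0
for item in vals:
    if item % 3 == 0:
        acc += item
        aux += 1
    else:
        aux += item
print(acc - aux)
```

-64

item=13: not %3==0; aux=13
item=10: not %3==0; aux=23
item=7: not %3==0; aux=30
item=13: not %3==0; aux=43
item=1: not %3==0; aux=44
item=-3: %3==0, acc = 1+(-3) = -2; aux=45
item=0: %3==0, acc = (-2)+0 = -2; aux=46
item=2: not %3==0; aux=48
item=14: not %3==0; aux=62
acc-aux = (-2)-62 = -64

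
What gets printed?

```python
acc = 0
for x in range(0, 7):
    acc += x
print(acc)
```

x=0: acc = 0+0 = 0
x=1: acc = 0+1 = 1
x=2: acc = 1+2 = 3
x=3: acc = 3+3 = 6
x=4: acc = 6+4 = 10
x=5: acc = 10+5 = 15
x=6: acc = 15+6 = 21

21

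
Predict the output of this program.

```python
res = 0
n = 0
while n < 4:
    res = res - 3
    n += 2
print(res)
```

n=0: res = 0-3 = -3
n=2: res = (-3)-3 = -6

-6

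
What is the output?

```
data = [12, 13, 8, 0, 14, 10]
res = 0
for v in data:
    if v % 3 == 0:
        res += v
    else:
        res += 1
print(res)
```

16

v=12: %3==0, res = 0+12 = 12
v=13: not %3==0, res = 12+1 = 13
v=8: not %3==0, res = 13+1 = 14
v=0: %3==0, res = 14+0 = 14
v=14: not %3==0, res = 14+1 = 15
v=10: not %3==0, res = 15+1 = 16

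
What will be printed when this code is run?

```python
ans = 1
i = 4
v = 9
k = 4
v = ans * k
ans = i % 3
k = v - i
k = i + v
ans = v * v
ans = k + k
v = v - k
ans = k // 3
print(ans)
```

2

v = 1*4 = 4
ans = 4%3 = 1
k = 4-4 = 0
k = 4+4 = 8
ans = 4*4 = 16
ans = 8+8 = 16
v = 4-8 = -4
ans = 8//3 = 2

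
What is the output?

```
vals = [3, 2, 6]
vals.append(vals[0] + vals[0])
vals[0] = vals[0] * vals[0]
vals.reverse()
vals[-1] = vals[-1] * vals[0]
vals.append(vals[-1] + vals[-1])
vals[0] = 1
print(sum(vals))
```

append vals[0]+vals[0] = 3+3 = 6 → [3, 2, 6, 6]
vals[0] = vals[0]*vals[0] = 3*3 = 9 → [9, 2, 6, 6]
reverse → [6, 6, 2, 9]
vals[-1] = vals[-1]*vals[0] = 9*6 = 54 → [6, 6, 2, 54]
append vals[-1]+vals[-1] = 54+54 = 108 → [6, 6, 2, 54, 108]
vals[0] = 1 → [1, 6, 2, 54, 108]
sum = 171

171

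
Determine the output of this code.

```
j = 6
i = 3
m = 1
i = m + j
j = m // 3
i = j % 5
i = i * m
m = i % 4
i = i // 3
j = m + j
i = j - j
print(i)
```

i = 1+6 = 7
j = 1//3 = 0
i = 0%5 = 0
i = 0*1 = 0
m = 0%4 = 0
i = 0//3 = 0
j = 0+0 = 0
i = 0-0 = 0

0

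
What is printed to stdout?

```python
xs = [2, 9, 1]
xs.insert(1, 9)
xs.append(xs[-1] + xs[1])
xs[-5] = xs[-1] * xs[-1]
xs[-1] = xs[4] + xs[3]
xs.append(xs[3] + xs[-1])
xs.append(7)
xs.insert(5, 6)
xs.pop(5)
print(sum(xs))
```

149

insert 9 at 1 → [2, 9, 9, 1]
append xs[-1]+xs[1] = 1+9 = 10 → [2, 9, 9, 1, 10]
xs[-5] = xs[-1]*xs[-1] = 10*10 = 100 → [100, 9, 9, 1, 10]
xs[-1] = xs[4]+xs[3] = 10+1 = 11 → [100, 9, 9, 1, 11]
append xs[3]+xs[-1] = 1+11 = 12 → [100, 9, 9, 1, 11, 12]
append 7 → [100, 9, 9, 1, 11, 12, 7]
insert 6 at 5 → [100, 9, 9, 1, 11, 6, 12, 7]
pop(5) removes 6 → [100, 9, 9, 1, 11, 12, 7]
sum = 149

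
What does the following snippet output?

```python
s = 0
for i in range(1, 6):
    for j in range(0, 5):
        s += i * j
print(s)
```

150

i=1,j=0: s = 0+0 = 0
i=1,j=1: s = 0+1 = 1
i=1,j=2: s = 1+2 = 3
i=1,j=3: s = 3+3 = 6
i=1,j=4: s = 6+4 = 10
i=2,j=0: s = 10+0 = 10
i=2,j=1: s = 10+2 = 12
i=2,j=2: s = 12+4 = 16
i=2,j=3: s = 16+6 = 22
i=2,j=4: s = 22+8 = 30
i=3,j=0: s = 30+0 = 30
i=3,j=1: s = 30+3 = 33
i=3,j=2: s = 33+6 = 39
i=3,j=3: s = 39+9 = 48
i=3,j=4: s = 48+12 = 60
i=4,j=0: s = 60+0 = 60
i=4,j=1: s = 60+4 = 64
i=4,j=2: s = 64+8 = 72
i=4,j=3: s = 72+12 = 84
i=4,j=4: s = 84+16 = 100
i=5,j=0: s = 100+0 = 100
i=5,j=1: s = 100+5 = 105
i=5,j=2: s = 105+10 = 115
i=5,j=3: s = 115+15 = 130
i=5,j=4: s = 130+20 = 150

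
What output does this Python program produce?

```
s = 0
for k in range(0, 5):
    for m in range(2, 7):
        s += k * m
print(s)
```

200

k=0,m=2: s = 0+0 = 0
k=0,m=3: s = 0+0 = 0
k=0,m=4: s = 0+0 = 0
k=0,m=5: s = 0+0 = 0
k=0,m=6: s = 0+0 = 0
k=1,m=2: s = 0+2 = 2
k=1,m=3: s = 2+3 = 5
k=1,m=4: s = 5+4 = 9
k=1,m=5: s = 9+5 = 14
k=1,m=6: s = 14+6 = 20
k=2,m=2: s = 20+4 = 24
k=2,m=3: s = 24+6 = 30
k=2,m=4: s = 30+8 = 38
k=2,m=5: s = 38+10 = 48
k=2,m=6: s = 48+12 = 60
k=3,m=2: s = 60+6 = 66
k=3,m=3: s = 66+9 = 75
k=3,m=4: s = 75+12 = 87
k=3,m=5: s = 87+15 = 102
k=3,m=6: s = 102+18 = 120
k=4,m=2: s = 120+8 = 128
k=4,m=3: s = 128+12 = 140
k=4,m=4: s = 140+16 = 156
k=4,m=5: s = 156+20 = 176
k=4,m=6: s = 176+24 = 200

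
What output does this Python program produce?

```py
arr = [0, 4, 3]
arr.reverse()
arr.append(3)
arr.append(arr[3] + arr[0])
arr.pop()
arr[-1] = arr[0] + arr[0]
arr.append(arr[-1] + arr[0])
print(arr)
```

reverse → [3, 4, 0]
append 3 → [3, 4, 0, 3]
append arr[3]+arr[0] = 3+3 = 6 → [3, 4, 0, 3, 6]
pop() removes 6 → [3, 4, 0, 3]
arr[-1] = arr[0]+arr[0] = 3+3 = 6 → [3, 4, 0, 6]
append arr[-1]+arr[0] = 6+3 = 9 → [3, 4, 0, 6, 9]

[3, 4, 0, 6, 9]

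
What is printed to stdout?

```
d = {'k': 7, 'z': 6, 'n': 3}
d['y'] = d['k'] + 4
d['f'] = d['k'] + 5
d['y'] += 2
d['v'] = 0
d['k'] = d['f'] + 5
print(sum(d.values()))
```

51

d['y'] = d['k']+4 = 11 → {'k': 7, 'z': 6, 'n': 3, 'y': 11}
d['f'] = d['k']+5 = 12 → {'k': 7, 'z': 6, 'n': 3, 'y': 11, 'f': 12}
d['y'] = 11+2 = 13 → {'k': 7, 'z': 6, 'n': 3, 'y': 13, 'f': 12}
d['v'] = 0 → {'k': 7, 'z': 6, 'n': 3, 'y': 13, 'f': 12, 'v': 0}
d['k'] = d['f']+5 = 17 → {'k': 17, 'z': 6, 'n': 3, 'y': 13, 'f': 12, 'v': 0}
sum of values = 51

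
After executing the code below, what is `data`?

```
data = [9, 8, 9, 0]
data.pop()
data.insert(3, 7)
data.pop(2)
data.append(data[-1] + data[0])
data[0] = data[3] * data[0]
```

pop() removes 0 → [9, 8, 9]
insert 7 at 3 → [9, 8, 9, 7]
pop(2) removes 9 → [9, 8, 7]
append data[-1]+data[0] = 7+9 = 16 → [9, 8, 7, 16]
data[0] = data[3]*data[0] = 16*9 = 144 → [144, 8, 7, 16]

[144, 8, 7, 16]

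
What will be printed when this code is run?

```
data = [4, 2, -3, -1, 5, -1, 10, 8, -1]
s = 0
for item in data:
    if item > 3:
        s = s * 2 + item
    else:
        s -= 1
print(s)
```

51

item=4: >3, s = 0*2+4 = 4
item=2: not >3, s = 4-1 = 3
item=-3: not >3, s = 3-1 = 2
item=-1: not >3, s = 2-1 = 1
item=5: >3, s = 1*2+5 = 7
item=-1: not >3, s = 7-1 = 6
item=10: >3, s = 6*2+10 = 22
item=8: >3, s = 22*2+8 = 52
item=-1: not >3, s = 52-1 = 51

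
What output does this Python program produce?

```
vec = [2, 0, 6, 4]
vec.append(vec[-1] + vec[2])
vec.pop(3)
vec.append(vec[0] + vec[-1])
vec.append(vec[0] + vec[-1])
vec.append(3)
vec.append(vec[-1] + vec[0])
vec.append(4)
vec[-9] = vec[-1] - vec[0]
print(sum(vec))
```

56

append vec[-1]+vec[2] = 4+6 = 10 → [2, 0, 6, 4, 10]
pop(3) removes 4 → [2, 0, 6, 10]
append vec[0]+vec[-1] = 2+10 = 12 → [2, 0, 6, 10, 12]
append vec[0]+vec[-1] = 2+12 = 14 → [2, 0, 6, 10, 12, 14]
append 3 → [2, 0, 6, 10, 12, 14, 3]
append vec[-1]+vec[0] = 3+2 = 5 → [2, 0, 6, 10, 12, 14, 3, 5]
append 4 → [2, 0, 6, 10, 12, 14, 3, 5, 4]
vec[-9] = vec[-1]-vec[0] = 4-2 = 2 → [2, 0, 6, 10, 12, 14, 3, 5, 4]
sum = 56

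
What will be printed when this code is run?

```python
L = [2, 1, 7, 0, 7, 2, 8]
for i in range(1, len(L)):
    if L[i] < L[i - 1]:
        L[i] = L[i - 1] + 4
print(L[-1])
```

23

i=1: 1<2, L[1] = 2+4 = 6 → [2, 6, 7, 0, 7, 2, 8]
i=2: 7>=6, unchanged → [2, 6, 7, 0, 7, 2, 8]
i=3: 0<7, L[3] = 7+4 = 11 → [2, 6, 7, 11, 7, 2, 8]
i=4: 7<11, L[4] = 11+4 = 15 → [2, 6, 7, 11, 15, 2, 8]
i=5: 2<15, L[5] = 15+4 = 19 → [2, 6, 7, 11, 15, 19, 8]
i=6: 8<19, L[6] = 19+4 = 23 → [2, 6, 7, 11, 15, 19, 23]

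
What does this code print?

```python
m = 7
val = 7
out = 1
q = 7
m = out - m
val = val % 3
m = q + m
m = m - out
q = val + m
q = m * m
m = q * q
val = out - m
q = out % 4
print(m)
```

0

m = 1-7 = -6
val = 7%3 = 1
m = 7+(-6) = 1
m = 1-1 = 0
q = 1+0 = 1
q = 0*0 = 0
m = 0*0 = 0
val = 1-0 = 1
q = 1%4 = 1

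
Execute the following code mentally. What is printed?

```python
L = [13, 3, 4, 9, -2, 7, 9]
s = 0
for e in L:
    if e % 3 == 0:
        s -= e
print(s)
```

e=13: not %3==0
e=3: %3==0, s = 0-3 = -3
e=4: not %3==0
e=9: %3==0, s = (-3)-9 = -12
e=-2: not %3==0
e=7: not %3==0
e=9: %3==0, s = (-12)-9 = -21

-21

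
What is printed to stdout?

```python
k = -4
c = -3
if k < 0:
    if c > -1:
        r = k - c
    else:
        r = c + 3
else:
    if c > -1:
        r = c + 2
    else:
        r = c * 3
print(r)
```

0

k=-4, c=-3
k < 0 is True; c > -1 is False
→ r = c + 3 = 0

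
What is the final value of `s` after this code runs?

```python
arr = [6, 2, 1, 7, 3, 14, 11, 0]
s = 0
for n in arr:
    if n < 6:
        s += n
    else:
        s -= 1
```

2

n=6: not <6, s = 0-1 = -1
n=2: <6, s = (-1)+2 = 1
n=1: <6, s = 1+1 = 2
n=7: not <6, s = 2-1 = 1
n=3: <6, s = 1+3 = 4
n=14: not <6, s = 4-1 = 3
n=11: not <6, s = 3-1 = 2
n=0: <6, s = 2+0 = 2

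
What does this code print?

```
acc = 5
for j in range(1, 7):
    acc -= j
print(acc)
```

-16

j=1: acc = 5-1 = 4
j=2: acc = 4-2 = 2
j=3: acc = 2-3 = -1
j=4: acc = (-1)-4 = -5
j=5: acc = (-5)-5 = -10
j=6: acc = (-10)-6 = -16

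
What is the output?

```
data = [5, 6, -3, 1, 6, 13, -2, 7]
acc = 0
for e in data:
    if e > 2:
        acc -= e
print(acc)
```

-37

e=5: >2, acc = 0-5 = -5
e=6: >2, acc = (-5)-6 = -11
e=-3: not >2
e=1: not >2
e=6: >2, acc = (-11)-6 = -17
e=13: >2, acc = (-17)-13 = -30
e=-2: not >2
e=7: >2, acc = (-30)-7 = -37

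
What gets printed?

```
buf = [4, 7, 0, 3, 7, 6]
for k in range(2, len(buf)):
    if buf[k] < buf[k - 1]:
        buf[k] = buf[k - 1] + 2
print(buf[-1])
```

k=2: 0<7, buf[2] = 7+2 = 9 → [4, 7, 9, 3, 7, 6]
k=3: 3<9, buf[3] = 9+2 = 11 → [4, 7, 9, 11, 7, 6]
k=4: 7<11, buf[4] = 11+2 = 13 → [4, 7, 9, 11, 13, 6]
k=5: 6<13, buf[5] = 13+2 = 15 → [4, 7, 9, 11, 13, 15]

15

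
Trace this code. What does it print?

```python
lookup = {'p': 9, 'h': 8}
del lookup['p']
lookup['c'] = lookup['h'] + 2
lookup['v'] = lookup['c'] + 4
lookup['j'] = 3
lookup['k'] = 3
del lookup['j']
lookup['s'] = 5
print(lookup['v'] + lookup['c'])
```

del 'p' → {'h': 8}
lookup['c'] = lookup['h']+2 = 10 → {'h': 8, 'c': 10}
lookup['v'] = lookup['c']+4 = 14 → {'h': 8, 'c': 10, 'v': 14}
lookup['j'] = 3 → {'h': 8, 'c': 10, 'v': 14, 'j': 3}
lookup['k'] = 3 → {'h': 8, 'c': 10, 'v': 14, 'j': 3, 'k': 3}
del 'j' → {'h': 8, 'c': 10, 'v': 14, 'k': 3}
lookup['s'] = 5 → {'h': 8, 'c': 10, 'v': 14, 'k': 3, 's': 5}
lookup['v']+lookup['c'] = 14+10 = 24

24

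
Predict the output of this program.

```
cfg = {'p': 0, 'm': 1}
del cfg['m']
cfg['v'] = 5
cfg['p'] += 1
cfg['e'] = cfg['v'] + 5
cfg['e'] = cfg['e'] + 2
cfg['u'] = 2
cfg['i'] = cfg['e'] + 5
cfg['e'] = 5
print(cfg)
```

del 'm' → {'p': 0}
cfg['v'] = 5 → {'p': 0, 'v': 5}
cfg['p'] = 0+1 = 1 → {'p': 1, 'v': 5}
cfg['e'] = cfg['v']+5 = 10 → {'p': 1, 'v': 5, 'e': 10}
cfg['e'] = cfg['e']+2 = 12 → {'p': 1, 'v': 5, 'e': 12}
cfg['u'] = 2 → {'p': 1, 'v': 5, 'e': 12, 'u': 2}
cfg['i'] = cfg['e']+5 = 17 → {'p': 1, 'v': 5, 'e': 12, 'u': 2, 'i': 17}
cfg['e'] = 5 → {'p': 1, 'v': 5, 'e': 5, 'u': 2, 'i': 17}

{'p': 1, 'v': 5, 'e': 5, 'u': 2, 'i': 17}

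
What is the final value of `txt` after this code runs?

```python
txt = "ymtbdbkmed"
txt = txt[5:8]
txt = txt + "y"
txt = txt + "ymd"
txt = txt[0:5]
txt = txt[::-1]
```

'yymkb'

slice [5:8] → 'bkm'
+ 'y' → 'bkmy'
+ 'ymd' → 'bkmyymd'
slice [0:5] → 'bkmyy'
reverse → 'yymkb'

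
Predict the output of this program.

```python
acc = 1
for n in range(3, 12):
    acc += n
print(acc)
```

64

n=3: acc = 1+3 = 4
n=4: acc = 4+4 = 8
n=5: acc = 8+5 = 13
n=6: acc = 13+6 = 19
n=7: acc = 19+7 = 26
n=8: acc = 26+8 = 34
n=9: acc = 34+9 = 43
n=10: acc = 43+10 = 53
n=11: acc = 53+11 = 64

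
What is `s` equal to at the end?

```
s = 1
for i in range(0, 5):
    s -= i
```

i=0: s = 1-0 = 1
i=1: s = 1-1 = 0
i=2: s = 0-2 = -2
i=3: s = (-2)-3 = -5
i=4: s = (-5)-4 = -9

-9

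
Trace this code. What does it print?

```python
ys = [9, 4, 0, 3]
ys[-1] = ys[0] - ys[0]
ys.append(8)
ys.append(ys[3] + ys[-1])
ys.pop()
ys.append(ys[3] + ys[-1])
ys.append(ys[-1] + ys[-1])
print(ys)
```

[9, 4, 0, 0, 8, 8, 16]

ys[-1] = ys[0]-ys[0] = 9-9 = 0 → [9, 4, 0, 0]
append 8 → [9, 4, 0, 0, 8]
append ys[3]+ys[-1] = 0+8 = 8 → [9, 4, 0, 0, 8, 8]
pop() removes 8 → [9, 4, 0, 0, 8]
append ys[3]+ys[-1] = 0+8 = 8 → [9, 4, 0, 0, 8, 8]
append ys[-1]+ys[-1] = 8+8 = 16 → [9, 4, 0, 0, 8, 8, 16]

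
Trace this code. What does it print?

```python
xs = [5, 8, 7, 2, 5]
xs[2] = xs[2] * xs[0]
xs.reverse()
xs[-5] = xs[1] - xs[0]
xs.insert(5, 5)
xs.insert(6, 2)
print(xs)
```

xs[2] = xs[2]*xs[0] = 7*5 = 35 → [5, 8, 35, 2, 5]
reverse → [5, 2, 35, 8, 5]
xs[-5] = xs[1]-xs[0] = 2-5 = -3 → [-3, 2, 35, 8, 5]
insert 5 at 5 → [-3, 2, 35, 8, 5, 5]
insert 2 at 6 → [-3, 2, 35, 8, 5, 5, 2]

[-3, 2, 35, 8, 5, 5, 2]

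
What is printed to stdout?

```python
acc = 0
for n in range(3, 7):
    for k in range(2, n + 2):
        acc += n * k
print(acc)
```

n=3,k=2: acc = 0+6 = 6
n=3,k=3: acc = 6+9 = 15
n=3,k=4: acc = 15+12 = 27
n=4,k=2: acc = 27+8 = 35
n=4,k=3: acc = 35+12 = 47
n=4,k=4: acc = 47+16 = 63
n=4,k=5: acc = 63+20 = 83
n=5,k=2: acc = 83+10 = 93
n=5,k=3: acc = 93+15 = 108
n=5,k=4: acc = 108+20 = 128
n=5,k=5: acc = 128+25 = 153
n=5,k=6: acc = 153+30 = 183
n=6,k=2: acc = 183+12 = 195
n=6,k=3: acc = 195+18 = 213
n=6,k=4: acc = 213+24 = 237
n=6,k=5: acc = 237+30 = 267
n=6,k=6: acc = 267+36 = 303
n=6,k=7: acc = 303+42 = 345

345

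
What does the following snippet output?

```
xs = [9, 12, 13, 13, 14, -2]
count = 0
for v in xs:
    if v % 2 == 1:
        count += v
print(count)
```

v=9: odd, count = 0+9 = 9
v=12: not odd
v=13: odd, count = 9+13 = 22
v=13: odd, count = 22+13 = 35
v=14: not odd
v=-2: not odd

35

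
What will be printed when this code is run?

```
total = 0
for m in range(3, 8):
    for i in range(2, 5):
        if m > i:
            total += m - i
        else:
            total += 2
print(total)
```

37

m=3,i=2: 3>2, total = 0+1 = 1
m=3,i=3: not 3>3, total = 1+2 = 3
m=3,i=4: not 3>4, total = 3+2 = 5
m=4,i=2: 4>2, total = 5+2 = 7
m=4,i=3: 4>3, total = 7+1 = 8
m=4,i=4: not 4>4, total = 8+2 = 10
m=5,i=2: 5>2, total = 10+3 = 13
m=5,i=3: 5>3, total = 13+2 = 15
m=5,i=4: 5>4, total = 15+1 = 16
m=6,i=2: 6>2, total = 16+4 = 20
m=6,i=3: 6>3, total = 20+3 = 23
m=6,i=4: 6>4, total = 23+2 = 25
m=7,i=2: 7>2, total = 25+5 = 30
m=7,i=3: 7>3, total = 30+4 = 34
m=7,i=4: 7>4, total = 34+3 = 37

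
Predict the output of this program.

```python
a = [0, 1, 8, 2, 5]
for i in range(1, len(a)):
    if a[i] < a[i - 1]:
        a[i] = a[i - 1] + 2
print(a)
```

[0, 1, 8, 10, 12]

i=1: 1>=0, unchanged → [0, 1, 8, 2, 5]
i=2: 8>=1, unchanged → [0, 1, 8, 2, 5]
i=3: 2<8, a[3] = 8+2 = 10 → [0, 1, 8, 10, 5]
i=4: 5<10, a[4] = 10+2 = 12 → [0, 1, 8, 10, 12]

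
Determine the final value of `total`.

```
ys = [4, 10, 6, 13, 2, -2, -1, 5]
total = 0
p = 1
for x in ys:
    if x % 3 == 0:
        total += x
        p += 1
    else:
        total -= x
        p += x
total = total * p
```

-825

x=4: not %3==0, total = 0-4 = -4; p=5
x=10: not %3==0, total = (-4)-10 = -14; p=15
x=6: %3==0, total = (-14)+6 = -8; p=16
x=13: not %3==0, total = (-8)-13 = -21; p=29
x=2: not %3==0, total = (-21)-2 = -23; p=31
x=-2: not %3==0, total = (-23)-(-2) = -21; p=29
x=-1: not %3==0, total = (-21)-(-1) = -20; p=28
x=5: not %3==0, total = (-20)-5 = -25; p=33
total*p = (-25)*33 = -825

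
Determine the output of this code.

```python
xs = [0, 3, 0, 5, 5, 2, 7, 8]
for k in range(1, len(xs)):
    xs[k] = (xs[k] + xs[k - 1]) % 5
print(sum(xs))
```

14

k=1: xs[1] = (3+0)%5 = 3 → [0, 3, 0, 5, 5, 2, 7, 8]
k=2: xs[2] = (0+3)%5 = 3 → [0, 3, 3, 5, 5, 2, 7, 8]
k=3: xs[3] = (5+3)%5 = 3 → [0, 3, 3, 3, 5, 2, 7, 8]
k=4: xs[4] = (5+3)%5 = 3 → [0, 3, 3, 3, 3, 2, 7, 8]
k=5: xs[5] = (2+3)%5 = 0 → [0, 3, 3, 3, 3, 0, 7, 8]
k=6: xs[6] = (7+0)%5 = 2 → [0, 3, 3, 3, 3, 0, 2, 8]
k=7: xs[7] = (8+2)%5 = 0 → [0, 3, 3, 3, 3, 0, 2, 0]
sum = 14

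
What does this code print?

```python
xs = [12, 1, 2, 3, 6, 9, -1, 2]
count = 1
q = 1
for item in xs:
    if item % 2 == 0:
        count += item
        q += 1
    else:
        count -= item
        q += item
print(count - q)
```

-6

item=12: even, count = 1+12 = 13; q=2
item=1: not even, count = 13-1 = 12; q=3
item=2: even, count = 12+2 = 14; q=4
item=3: not even, count = 14-3 = 11; q=7
item=6: even, count = 11+6 = 17; q=8
item=9: not even, count = 17-9 = 8; q=17
item=-1: not even, count = 8-(-1) = 9; q=16
item=2: even, count = 9+2 = 11; q=17
count-q = 11-17 = -6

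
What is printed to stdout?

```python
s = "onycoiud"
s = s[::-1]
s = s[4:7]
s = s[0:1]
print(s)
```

c

reverse → 'duiocyno'
slice [4:7] → 'cyn'
slice [0:1] → 'c'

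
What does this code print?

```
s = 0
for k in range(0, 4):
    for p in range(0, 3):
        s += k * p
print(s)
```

18

k=0,p=0: s = 0+0 = 0
k=0,p=1: s = 0+0 = 0
k=0,p=2: s = 0+0 = 0
k=1,p=0: s = 0+0 = 0
k=1,p=1: s = 0+1 = 1
k=1,p=2: s = 1+2 = 3
k=2,p=0: s = 3+0 = 3
k=2,p=1: s = 3+2 = 5
k=2,p=2: s = 5+4 = 9
k=3,p=0: s = 9+0 = 9
k=3,p=1: s = 9+3 = 12
k=3,p=2: s = 12+6 = 18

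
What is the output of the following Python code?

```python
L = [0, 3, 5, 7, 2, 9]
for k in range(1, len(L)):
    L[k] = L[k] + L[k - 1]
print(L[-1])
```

k=1: L[1] = 3+0 = 3 → [0, 3, 5, 7, 2, 9]
k=2: L[2] = 5+3 = 8 → [0, 3, 8, 7, 2, 9]
k=3: L[3] = 7+8 = 15 → [0, 3, 8, 15, 2, 9]
k=4: L[4] = 2+15 = 17 → [0, 3, 8, 15, 17, 9]
k=5: L[5] = 9+17 = 26 → [0, 3, 8, 15, 17, 26]

26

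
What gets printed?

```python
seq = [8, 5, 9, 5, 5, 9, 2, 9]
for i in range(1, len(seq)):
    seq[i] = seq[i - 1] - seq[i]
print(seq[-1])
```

i=1: seq[1] = 8-5 = 3 → [8, 3, 9, 5, 5, 9, 2, 9]
i=2: seq[2] = 3-9 = -6 → [8, 3, -6, 5, 5, 9, 2, 9]
i=3: seq[3] = (-6)-5 = -11 → [8, 3, -6, -11, 5, 9, 2, 9]
i=4: seq[4] = (-11)-5 = -16 → [8, 3, -6, -11, -16, 9, 2, 9]
i=5: seq[5] = (-16)-9 = -25 → [8, 3, -6, -11, -16, -25, 2, 9]
i=6: seq[6] = (-25)-2 = -27 → [8, 3, -6, -11, -16, -25, -27, 9]
i=7: seq[7] = (-27)-9 = -36 → [8, 3, -6, -11, -16, -25, -27, -36]

-36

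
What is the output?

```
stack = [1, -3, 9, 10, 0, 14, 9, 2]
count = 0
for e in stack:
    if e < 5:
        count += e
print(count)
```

e=1: <5, count = 0+1 = 1
e=-3: <5, count = 1+(-3) = -2
e=9: not <5
e=10: not <5
e=0: <5, count = (-2)+0 = -2
e=14: not <5
e=9: not <5
e=2: <5, count = (-2)+2 = 0

0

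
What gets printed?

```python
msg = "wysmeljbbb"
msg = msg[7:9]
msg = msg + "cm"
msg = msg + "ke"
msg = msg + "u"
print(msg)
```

slice [7:9] → 'bb'
+ 'cm' → 'bbcm'
+ 'ke' → 'bbcmke'
+ 'u' → 'bbcmkeu'

bbcmkeu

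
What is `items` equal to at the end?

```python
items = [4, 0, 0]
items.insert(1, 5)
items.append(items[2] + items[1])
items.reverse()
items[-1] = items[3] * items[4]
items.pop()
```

insert 5 at 1 → [4, 5, 0, 0]
append items[2]+items[1] = 0+5 = 5 → [4, 5, 0, 0, 5]
reverse → [5, 0, 0, 5, 4]
items[-1] = items[3]*items[4] = 5*4 = 20 → [5, 0, 0, 5, 20]
pop() removes 20 → [5, 0, 0, 5]

[5, 0, 0, 5]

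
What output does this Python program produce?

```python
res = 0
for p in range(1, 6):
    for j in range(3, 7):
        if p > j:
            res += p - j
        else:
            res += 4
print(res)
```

72

p=1,j=3: not 1>3, res = 0+4 = 4
p=1,j=4: not 1>4, res = 4+4 = 8
p=1,j=5: not 1>5, res = 8+4 = 12
p=1,j=6: not 1>6, res = 12+4 = 16
p=2,j=3: not 2>3, res = 16+4 = 20
p=2,j=4: not 2>4, res = 20+4 = 24
p=2,j=5: not 2>5, res = 24+4 = 28
p=2,j=6: not 2>6, res = 28+4 = 32
p=3,j=3: not 3>3, res = 32+4 = 36
p=3,j=4: not 3>4, res = 36+4 = 40
p=3,j=5: not 3>5, res = 40+4 = 44
p=3,j=6: not 3>6, res = 44+4 = 48
p=4,j=3: 4>3, res = 48+1 = 49
p=4,j=4: not 4>4, res = 49+4 = 53
p=4,j=5: not 4>5, res = 53+4 = 57
p=4,j=6: not 4>6, res = 57+4 = 61
p=5,j=3: 5>3, res = 61+2 = 63
p=5,j=4: 5>4, res = 63+1 = 64
p=5,j=5: not 5>5, res = 64+4 = 68
p=5,j=6: not 5>6, res = 68+4 = 72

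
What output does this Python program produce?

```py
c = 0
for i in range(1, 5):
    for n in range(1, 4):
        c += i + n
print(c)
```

54

i=1,n=1: c = 0+2 = 2
i=1,n=2: c = 2+3 = 5
i=1,n=3: c = 5+4 = 9
i=2,n=1: c = 9+3 = 12
i=2,n=2: c = 12+4 = 16
i=2,n=3: c = 16+5 = 21
i=3,n=1: c = 21+4 = 25
i=3,n=2: c = 25+5 = 30
i=3,n=3: c = 30+6 = 36
i=4,n=1: c = 36+5 = 41
i=4,n=2: c = 41+6 = 47
i=4,n=3: c = 47+7 = 54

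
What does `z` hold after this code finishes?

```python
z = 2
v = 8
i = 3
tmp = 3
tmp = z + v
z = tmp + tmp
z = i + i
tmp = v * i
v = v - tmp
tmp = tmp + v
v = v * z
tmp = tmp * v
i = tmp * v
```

6

tmp = 2+8 = 10
z = 10+10 = 20
z = 3+3 = 6
tmp = 8*3 = 24
v = 8-24 = -16
tmp = 24+(-16) = 8
v = (-16)*6 = -96
tmp = 8*(-96) = -768
i = (-768)*(-96) = 73728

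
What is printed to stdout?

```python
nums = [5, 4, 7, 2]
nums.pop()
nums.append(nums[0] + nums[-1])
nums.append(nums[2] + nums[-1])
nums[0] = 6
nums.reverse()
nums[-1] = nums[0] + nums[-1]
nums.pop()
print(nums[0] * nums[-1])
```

76

pop() removes 2 → [5, 4, 7]
append nums[0]+nums[-1] = 5+7 = 12 → [5, 4, 7, 12]
append nums[2]+nums[-1] = 7+12 = 19 → [5, 4, 7, 12, 19]
nums[0] = 6 → [6, 4, 7, 12, 19]
reverse → [19, 12, 7, 4, 6]
nums[-1] = nums[0]+nums[-1] = 19+6 = 25 → [19, 12, 7, 4, 25]
pop() removes 25 → [19, 12, 7, 4]
nums[0]*nums[-1] = 19*4 = 76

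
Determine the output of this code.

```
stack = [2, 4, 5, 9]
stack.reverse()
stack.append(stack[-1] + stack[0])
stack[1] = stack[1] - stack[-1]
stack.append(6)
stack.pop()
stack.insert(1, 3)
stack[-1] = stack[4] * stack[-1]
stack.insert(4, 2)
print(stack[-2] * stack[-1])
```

reverse → [9, 5, 4, 2]
append stack[-1]+stack[0] = 2+9 = 11 → [9, 5, 4, 2, 11]
stack[1] = stack[1]-stack[-1] = 5-11 = -6 → [9, -6, 4, 2, 11]
append 6 → [9, -6, 4, 2, 11, 6]
pop() removes 6 → [9, -6, 4, 2, 11]
insert 3 at 1 → [9, 3, -6, 4, 2, 11]
stack[-1] = stack[4]*stack[-1] = 2*11 = 22 → [9, 3, -6, 4, 2, 22]
insert 2 at 4 → [9, 3, -6, 4, 2, 2, 22]
stack[-2]*stack[-1] = 2*22 = 44

44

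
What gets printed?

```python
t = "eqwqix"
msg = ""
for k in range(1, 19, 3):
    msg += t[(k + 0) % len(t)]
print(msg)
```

k=1: add t[1]='q' → 'q'
k=4: add t[4]='i' → 'qi'
k=7: add t[1]='q' → 'qiq'
k=10: add t[4]='i' → 'qiqi'
k=13: add t[1]='q' → 'qiqiq'
k=16: add t[4]='i' → 'qiqiqi'

qiqiqi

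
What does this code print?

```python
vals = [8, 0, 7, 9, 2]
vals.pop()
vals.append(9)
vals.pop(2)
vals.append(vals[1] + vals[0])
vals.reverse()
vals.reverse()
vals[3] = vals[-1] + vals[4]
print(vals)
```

pop() removes 2 → [8, 0, 7, 9]
append 9 → [8, 0, 7, 9, 9]
pop(2) removes 7 → [8, 0, 9, 9]
append vals[1]+vals[0] = 0+8 = 8 → [8, 0, 9, 9, 8]
reverse → [8, 9, 9, 0, 8]
reverse → [8, 0, 9, 9, 8]
vals[3] = vals[-1]+vals[4] = 8+8 = 16 → [8, 0, 9, 16, 8]

[8, 0, 9, 16, 8]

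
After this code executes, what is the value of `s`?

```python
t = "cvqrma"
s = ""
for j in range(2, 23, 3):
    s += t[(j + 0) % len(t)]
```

j=2: add t[2]='q' → 'q'
j=5: add t[5]='a' → 'qa'
j=8: add t[2]='q' → 'qaq'
j=11: add t[5]='a' → 'qaqa'
j=14: add t[2]='q' → 'qaqaq'
j=17: add t[5]='a' → 'qaqaqa'
j=20: add t[2]='q' → 'qaqaqaq'

'qaqaqaq'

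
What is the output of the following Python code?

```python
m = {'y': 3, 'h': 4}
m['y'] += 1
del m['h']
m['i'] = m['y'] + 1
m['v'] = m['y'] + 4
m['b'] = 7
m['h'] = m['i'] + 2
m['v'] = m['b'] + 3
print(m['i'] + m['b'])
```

m['y'] = 3+1 = 4 → {'y': 4, 'h': 4}
del 'h' → {'y': 4}
m['i'] = m['y']+1 = 5 → {'y': 4, 'i': 5}
m['v'] = m['y']+4 = 8 → {'y': 4, 'i': 5, 'v': 8}
m['b'] = 7 → {'y': 4, 'i': 5, 'v': 8, 'b': 7}
m['h'] = m['i']+2 = 7 → {'y': 4, 'i': 5, 'v': 8, 'b': 7, 'h': 7}
m['v'] = m['b']+3 = 10 → {'y': 4, 'i': 5, 'v': 10, 'b': 7, 'h': 7}
m['i']+m['b'] = 5+7 = 12

12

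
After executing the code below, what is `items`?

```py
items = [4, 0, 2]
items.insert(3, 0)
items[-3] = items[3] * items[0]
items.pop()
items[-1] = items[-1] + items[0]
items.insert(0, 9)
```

insert 0 at 3 → [4, 0, 2, 0]
items[-3] = items[3]*items[0] = 0*4 = 0 → [4, 0, 2, 0]
pop() removes 0 → [4, 0, 2]
items[-1] = items[-1]+items[0] = 2+4 = 6 → [4, 0, 6]
insert 9 at 0 → [9, 4, 0, 6]

[9, 4, 0, 6]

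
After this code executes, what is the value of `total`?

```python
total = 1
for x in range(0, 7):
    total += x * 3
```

x=0: total = 1+0*3 = 1
x=1: total = 1+1*3 = 4
x=2: total = 4+2*3 = 10
x=3: total = 10+3*3 = 19
x=4: total = 19+4*3 = 31
x=5: total = 31+5*3 = 46
x=6: total = 46+6*3 = 64

64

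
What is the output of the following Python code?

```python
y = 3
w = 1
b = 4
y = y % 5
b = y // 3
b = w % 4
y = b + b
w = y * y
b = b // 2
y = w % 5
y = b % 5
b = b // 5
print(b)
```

0

y = 3%5 = 3
b = 3//3 = 1
b = 1%4 = 1
y = 1+1 = 2
w = 2*2 = 4
b = 1//2 = 0
y = 4%5 = 4
y = 0%5 = 0
b = 0//5 = 0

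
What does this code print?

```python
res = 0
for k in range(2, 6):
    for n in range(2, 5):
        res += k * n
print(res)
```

k=2,n=2: res = 0+4 = 4
k=2,n=3: res = 4+6 = 10
k=2,n=4: res = 10+8 = 18
k=3,n=2: res = 18+6 = 24
k=3,n=3: res = 24+9 = 33
k=3,n=4: res = 33+12 = 45
k=4,n=2: res = 45+8 = 53
k=4,n=3: res = 53+12 = 65
k=4,n=4: res = 65+16 = 81
k=5,n=2: res = 81+10 = 91
k=5,n=3: res = 91+15 = 106
k=5,n=4: res = 106+20 = 126

126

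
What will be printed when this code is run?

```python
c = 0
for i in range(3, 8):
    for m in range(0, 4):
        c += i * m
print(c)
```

150

i=3,m=0: c = 0+0 = 0
i=3,m=1: c = 0+3 = 3
i=3,m=2: c = 3+6 = 9
i=3,m=3: c = 9+9 = 18
i=4,m=0: c = 18+0 = 18
i=4,m=1: c = 18+4 = 22
i=4,m=2: c = 22+8 = 30
i=4,m=3: c = 30+12 = 42
i=5,m=0: c = 42+0 = 42
i=5,m=1: c = 42+5 = 47
i=5,m=2: c = 47+10 = 57
i=5,m=3: c = 57+15 = 72
i=6,m=0: c = 72+0 = 72
i=6,m=1: c = 72+6 = 78
i=6,m=2: c = 78+12 = 90
i=6,m=3: c = 90+18 = 108
i=7,m=0: c = 108+0 = 108
i=7,m=1: c = 108+7 = 115
i=7,m=2: c = 115+14 = 129
i=7,m=3: c = 129+21 = 150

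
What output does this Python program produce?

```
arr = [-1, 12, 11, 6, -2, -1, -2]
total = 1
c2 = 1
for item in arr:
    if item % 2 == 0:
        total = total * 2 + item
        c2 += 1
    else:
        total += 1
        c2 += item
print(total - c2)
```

142

item=-1: not even, total = 1+1 = 2; c2=0
item=12: even, total = 2*2+12 = 16; c2=1
item=11: not even, total = 16+1 = 17; c2=12
item=6: even, total = 17*2+6 = 40; c2=13
item=-2: even, total = 40*2+(-2) = 78; c2=14
item=-1: not even, total = 78+1 = 79; c2=13
item=-2: even, total = 79*2+(-2) = 156; c2=14
total-c2 = 156-14 = 142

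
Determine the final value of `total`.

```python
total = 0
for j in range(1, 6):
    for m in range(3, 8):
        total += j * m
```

j=1,m=3: total = 0+3 = 3
j=1,m=4: total = 3+4 = 7
j=1,m=5: total = 7+5 = 12
j=1,m=6: total = 12+6 = 18
j=1,m=7: total = 18+7 = 25
j=2,m=3: total = 25+6 = 31
j=2,m=4: total = 31+8 = 39
j=2,m=5: total = 39+10 = 49
j=2,m=6: total = 49+12 = 61
j=2,m=7: total = 61+14 = 75
j=3,m=3: total = 75+9 = 84
j=3,m=4: total = 84+12 = 96
j=3,m=5: total = 96+15 = 111
j=3,m=6: total = 111+18 = 129
j=3,m=7: total = 129+21 = 150
j=4,m=3: total = 150+12 = 162
j=4,m=4: total = 162+16 = 178
j=4,m=5: total = 178+20 = 198
j=4,m=6: total = 198+24 = 222
j=4,m=7: total = 222+28 = 250
j=5,m=3: total = 250+15 = 265
j=5,m=4: total = 265+20 = 285
j=5,m=5: total = 285+25 = 310
j=5,m=6: total = 310+30 = 340
j=5,m=7: total = 340+35 = 375

375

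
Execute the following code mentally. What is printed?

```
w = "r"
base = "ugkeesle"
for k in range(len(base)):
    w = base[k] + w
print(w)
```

k=0: prepend 'u' → 'ur'
k=1: prepend 'g' → 'gur'
k=2: prepend 'k' → 'kgur'
k=3: prepend 'e' → 'ekgur'
k=4: prepend 'e' → 'eekgur'
k=5: prepend 's' → 'seekgur'
k=6: prepend 'l' → 'lseekgur'
k=7: prepend 'e' → 'elseekgur'

elseekgur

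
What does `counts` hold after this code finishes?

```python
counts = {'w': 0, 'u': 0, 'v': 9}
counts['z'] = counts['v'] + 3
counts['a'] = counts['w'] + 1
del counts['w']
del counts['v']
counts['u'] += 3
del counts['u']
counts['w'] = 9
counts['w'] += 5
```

{'z': 12, 'a': 1, 'w': 14}

counts['z'] = counts['v']+3 = 12 → {'w': 0, 'u': 0, 'v': 9, 'z': 12}
counts['a'] = counts['w']+1 = 1 → {'w': 0, 'u': 0, 'v': 9, 'z': 12, 'a': 1}
del 'w' → {'u': 0, 'v': 9, 'z': 12, 'a': 1}
del 'v' → {'u': 0, 'z': 12, 'a': 1}
counts['u'] = 0+3 = 3 → {'u': 3, 'z': 12, 'a': 1}
del 'u' → {'z': 12, 'a': 1}
counts['w'] = 9 → {'z': 12, 'a': 1, 'w': 9}
counts['w'] = 9+5 = 14 → {'z': 12, 'a': 1, 'w': 14}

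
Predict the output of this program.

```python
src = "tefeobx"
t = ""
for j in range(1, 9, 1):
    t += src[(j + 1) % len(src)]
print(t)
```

feobxtef

j=1: add src[2]='f' → 'f'
j=2: add src[3]='e' → 'fe'
j=3: add src[4]='o' → 'feo'
j=4: add src[5]='b' → 'feob'
j=5: add src[6]='x' → 'feobx'
j=6: add src[0]='t' → 'feobxt'
j=7: add src[1]='e' → 'feobxte'
j=8: add src[2]='f' → 'feobxtef'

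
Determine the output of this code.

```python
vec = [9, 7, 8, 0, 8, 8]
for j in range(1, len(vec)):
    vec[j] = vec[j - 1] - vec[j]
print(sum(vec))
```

j=1: vec[1] = 9-7 = 2 → [9, 2, 8, 0, 8, 8]
j=2: vec[2] = 2-8 = -6 → [9, 2, -6, 0, 8, 8]
j=3: vec[3] = (-6)-0 = -6 → [9, 2, -6, -6, 8, 8]
j=4: vec[4] = (-6)-8 = -14 → [9, 2, -6, -6, -14, 8]
j=5: vec[5] = (-14)-8 = -22 → [9, 2, -6, -6, -14, -22]
sum = -37

-37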